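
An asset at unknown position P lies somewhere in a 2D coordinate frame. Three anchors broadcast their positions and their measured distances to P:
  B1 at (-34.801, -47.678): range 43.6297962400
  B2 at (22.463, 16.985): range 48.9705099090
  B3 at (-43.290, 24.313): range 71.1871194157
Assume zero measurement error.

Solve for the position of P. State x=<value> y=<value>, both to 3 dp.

x=4.405 y=-28.534

eq1: (x + 34.801)² + (y + 47.678)² = 43.6297962400²
eq2: (x − 22.463)² + (y − 16.985)² = 48.9705099090²
eq3: (x + 43.290)² + (y − 24.313)² = 71.1871194157²
eq1−eq2, eq1−eq3 (x²,y² cancel):
  114.528·x + 129.326·y = -3185.776412
  -16.978·x + 143.982·y = -4183.202067
det = 114.528·143.982 − 129.326·-16.978 = 18685.667324
x = (-3185.776412·143.982 − 129.326·-4183.202067) / 18685.667324 = 4.404570
y = (114.528·-4183.202067 − -3185.776412·-16.978) / 18685.667324 = -28.534270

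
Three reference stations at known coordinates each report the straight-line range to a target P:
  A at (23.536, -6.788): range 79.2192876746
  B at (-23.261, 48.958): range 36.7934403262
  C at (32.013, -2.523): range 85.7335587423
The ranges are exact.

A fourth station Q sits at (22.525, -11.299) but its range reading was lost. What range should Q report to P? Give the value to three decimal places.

80.132

eq1: (x − 23.536)² + (y + 6.788)² = 79.2192876746²
eq2: (x + 23.261)² + (y − 48.958)² = 36.7934403262²
eq3: (x − 32.013)² + (y + 2.523)² = 85.7335587423²
eq3−eq1, eq3−eq2 (x²,y² cancel):
  -16.954·x − 8.530·y = 643.370097
  -110.548·x + 102.962·y = 7903.248031
det = -16.954·102.962 − -8.530·-110.548 = -2688.592188
x = (643.370097·102.962 − -8.530·7903.248031) / -2688.592188 = -49.712775
y = (-16.954·7903.248031 − 643.370097·-110.548) / -2688.592188 = 23.383386
|P − Q| = √((-49.712775 − 22.525)² + (23.383386 − -11.299)²) = 80.132166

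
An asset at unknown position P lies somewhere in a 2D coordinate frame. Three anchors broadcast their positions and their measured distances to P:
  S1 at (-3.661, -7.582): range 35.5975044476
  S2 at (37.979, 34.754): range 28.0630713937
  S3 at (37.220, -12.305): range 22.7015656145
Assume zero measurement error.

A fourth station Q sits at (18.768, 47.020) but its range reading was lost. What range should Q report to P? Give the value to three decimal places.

eq1: (x + 3.661)² + (y + 7.582)² = 35.5975044476²
eq2: (x − 37.979)² + (y − 34.754)² = 28.0630713937²
eq3: (x − 37.220)² + (y + 12.305)² = 22.7015656145²
eq3−eq1, eq3−eq2 (x²,y² cancel):
  -81.762·x + 9.446·y = -2217.673022
  1.518·x + 94.118·y = 841.328637
det = -81.762·94.118 − 9.446·1.518 = -7709.614944
x = (-2217.673022·94.118 − 9.446·841.328637) / -7709.614944 = 28.103886
y = (-81.762·841.328637 − -2217.673022·1.518) / -7709.614944 = 8.485804
|P − Q| = √((28.103886 − 18.768)² + (8.485804 − 47.020)²) = 39.648997

39.649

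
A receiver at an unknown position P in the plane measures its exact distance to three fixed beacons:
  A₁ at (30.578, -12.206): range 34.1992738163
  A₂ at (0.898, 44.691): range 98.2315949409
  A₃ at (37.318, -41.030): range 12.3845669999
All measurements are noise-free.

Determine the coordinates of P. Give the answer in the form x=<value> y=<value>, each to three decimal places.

eq1: (x − 30.578)² + (y + 12.206)² = 34.1992738163²
eq2: (x − 0.898)² + (y − 44.691)² = 98.2315949409²
eq3: (x − 37.318)² + (y + 41.030)² = 12.3845669999²
eq3−eq1, eq3−eq2 (x²,y² cancel):
  -13.480·x + 57.648·y = -3008.306334
  -72.840·x + 171.442·y = -10574.070884
det = -13.480·171.442 − 57.648·-72.840 = 1888.042160
x = (-3008.306334·171.442 − 57.648·-10574.070884) / 1888.042160 = 49.693797
y = (-13.480·-10574.070884 − -3008.306334·-72.840) / 1888.042160 = -40.564008

x=49.694 y=-40.564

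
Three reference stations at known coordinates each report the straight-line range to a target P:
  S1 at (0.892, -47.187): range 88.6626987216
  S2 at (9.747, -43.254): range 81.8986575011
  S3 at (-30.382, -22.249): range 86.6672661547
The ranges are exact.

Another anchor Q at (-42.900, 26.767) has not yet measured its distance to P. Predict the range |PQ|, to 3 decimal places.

eq1: (x − 0.892)² + (y + 47.187)² = 88.6626987216²
eq2: (x − 9.747)² + (y + 43.254)² = 81.8986575011²
eq3: (x + 30.382)² + (y + 22.249)² = 86.6672661547²
eq1−eq3, eq1−eq2 (x²,y² cancel):
  -62.548·x + 49.876·y = -459.465586
  17.710·x + 7.866·y = 892.187936
det = -62.548·7.866 − 49.876·17.710 = -1375.306528
x = (-459.465586·7.866 − 49.876·892.187936) / -1375.306528 = 34.983417
y = (-62.548·892.187936 − -459.465586·17.710) / -1375.306528 = 34.659499
|P − Q| = √((34.983417 − -42.900)² + (34.659499 − 26.767)²) = 78.282298

78.282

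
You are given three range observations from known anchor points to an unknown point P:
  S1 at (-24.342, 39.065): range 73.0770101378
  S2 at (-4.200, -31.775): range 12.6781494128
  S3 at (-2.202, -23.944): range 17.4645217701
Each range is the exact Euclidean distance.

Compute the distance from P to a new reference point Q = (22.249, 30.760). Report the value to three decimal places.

eq1: (x + 24.342)² + (y − 39.065)² = 73.0770101378²
eq2: (x + 4.200)² + (y + 31.775)² = 12.6781494128²
eq3: (x + 2.202)² + (y + 23.944)² = 17.4645217701²
eq2−eq1, eq2−eq3 (x²,y² cancel):
  -40.284·x + 141.680·y = -4088.197374
  3.996·x + 15.662·y = -593.400733
det = -40.284·15.662 − 141.680·3.996 = -1197.081288
x = (-4088.197374·15.662 − 141.680·-593.400733) / -1197.081288 = -16.743782
y = (-40.284·-593.400733 − -4088.197374·3.996) / -1197.081288 = -33.615923
|P − Q| = √((-16.743782 − 22.249)² + (-33.615923 − 30.760)²) = 75.264178

75.264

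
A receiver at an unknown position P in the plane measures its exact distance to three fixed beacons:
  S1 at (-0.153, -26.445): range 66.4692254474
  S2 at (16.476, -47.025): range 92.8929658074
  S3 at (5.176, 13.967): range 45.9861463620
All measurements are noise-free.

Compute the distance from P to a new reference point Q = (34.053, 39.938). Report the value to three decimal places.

eq1: (x + 0.153)² + (y + 26.445)² = 66.4692254474²
eq2: (x − 16.476)² + (y + 47.025)² = 92.8929658074²
eq3: (x − 5.176)² + (y − 13.967)² = 45.9861463620²
eq2−eq1, eq2−eq3 (x²,y² cancel):
  -33.258·x + 41.160·y = 2427.497398
  -22.600·x + 121.984·y = 4253.436303
det = -33.258·121.984 − 41.160·-22.600 = -3126.727872
x = (2427.497398·121.984 − 41.160·4253.436303) / -3126.727872 = -38.712804
y = (-33.258·4253.436303 − 2427.497398·-22.600) / -3126.727872 = 27.696476
|P − Q| = √((-38.712804 − 34.053)² + (27.696476 − 39.938)²) = 73.788327

73.788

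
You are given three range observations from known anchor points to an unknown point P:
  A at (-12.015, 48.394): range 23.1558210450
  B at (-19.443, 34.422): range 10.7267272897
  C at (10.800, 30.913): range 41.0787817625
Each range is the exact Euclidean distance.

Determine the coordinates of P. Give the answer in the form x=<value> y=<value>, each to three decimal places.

eq1: (x + 12.015)² + (y − 48.394)² = 23.1558210450²
eq2: (x + 19.443)² + (y − 34.422)² = 10.7267272897²
eq3: (x − 10.800)² + (y − 30.913)² = 41.0787817625²
eq1−eq2, eq1−eq3 (x²,y² cancel):
  -14.856·x − 27.944·y = -502.305758
  45.630·x − 34.962·y = -2565.360155
det = -14.856·-34.962 − -27.944·45.630 = 1794.480192
x = (-502.305758·-34.962 − -27.944·-2565.360155) / 1794.480192 = -30.161832
y = (-14.856·-2565.360155 − -502.305758·45.630) / 1794.480192 = 34.010519

x=-30.162 y=34.011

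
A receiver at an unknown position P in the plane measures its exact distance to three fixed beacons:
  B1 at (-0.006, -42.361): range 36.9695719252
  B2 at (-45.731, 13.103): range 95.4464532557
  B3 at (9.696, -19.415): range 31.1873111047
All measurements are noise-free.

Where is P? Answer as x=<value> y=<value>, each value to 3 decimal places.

x=36.344 y=-35.619

eq1: (x + 0.006)² + (y + 42.361)² = 36.9695719252²
eq2: (x + 45.731)² + (y − 13.103)² = 95.4464532557²
eq3: (x − 9.696)² + (y + 19.415)² = 31.1873111047²
eq1−eq3, eq1−eq2 (x²,y² cancel):
  19.404·x + 45.892·y = -929.398842
  -91.450·x + 110.928·y = -7274.717578
det = 19.404·110.928 − 45.892·-91.450 = 6349.270312
x = (-929.398842·110.928 − 45.892·-7274.717578) / 6349.270312 = 36.343544
y = (19.404·-7274.717578 − -929.398842·-91.450) / 6349.270312 = -35.618604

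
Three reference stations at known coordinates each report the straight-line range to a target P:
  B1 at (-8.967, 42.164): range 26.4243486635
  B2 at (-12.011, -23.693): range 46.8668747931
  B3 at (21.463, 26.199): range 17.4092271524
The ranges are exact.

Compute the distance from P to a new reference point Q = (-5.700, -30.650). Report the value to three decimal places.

eq1: (x + 8.967)² + (y − 42.164)² = 26.4243486635²
eq2: (x + 12.011)² + (y + 23.693)² = 46.8668747931²
eq3: (x − 21.463)² + (y − 26.199)² = 17.4092271524²
eq3−eq1, eq3−eq2 (x²,y² cancel):
  -60.860·x + 31.930·y = 315.997003
  -66.948·x − 99.784·y = -2334.848363
det = -60.860·-99.784 − 31.930·-66.948 = 8210.503880
x = (315.997003·-99.784 − 31.930·-2334.848363) / 8210.503880 = 5.239662
y = (-60.860·-2334.848363 − 315.997003·-66.948) / 8210.503880 = 19.883583
|P − Q| = √((5.239662 − -5.700)² + (19.883583 − -30.650)²) = 51.704151

51.704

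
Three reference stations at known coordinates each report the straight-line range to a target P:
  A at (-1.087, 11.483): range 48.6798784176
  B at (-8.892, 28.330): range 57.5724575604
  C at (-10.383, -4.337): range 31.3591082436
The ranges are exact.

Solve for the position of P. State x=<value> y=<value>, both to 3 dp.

eq1: (x + 1.087)² + (y − 11.483)² = 48.6798784176²
eq2: (x + 8.892)² + (y − 28.330)² = 57.5724575604²
eq3: (x + 10.383)² + (y + 4.337)² = 31.3591082436²
eq2−eq3, eq2−eq1 (x²,y² cancel):
  -2.982·x − 65.334·y = 1576.153894
  15.610·x − 33.694·y = 196.241601
det = -2.982·-33.694 − -65.334·15.610 = 1120.339248
x = (1576.153894·-33.694 − -65.334·196.241601) / 1120.339248 = -35.958466
y = (-2.982·196.241601 − 1576.153894·15.610) / 1120.339248 = -22.483328

x=-35.958 y=-22.483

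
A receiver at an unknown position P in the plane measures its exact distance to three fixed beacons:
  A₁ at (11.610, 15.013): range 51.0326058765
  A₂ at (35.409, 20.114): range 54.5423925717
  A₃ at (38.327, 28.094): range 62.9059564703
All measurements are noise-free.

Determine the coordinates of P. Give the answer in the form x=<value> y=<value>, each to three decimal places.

eq1: (x − 11.610)² + (y − 15.013)² = 51.0326058765²
eq2: (x − 35.409)² + (y − 20.114)² = 54.5423925717²
eq3: (x − 38.327)² + (y − 28.094)² = 62.9059564703²
eq2−eq3, eq2−eq1 (x²,y² cancel):
  5.836·x + 15.960·y = -382.425284
  -47.598·x − 10.202·y = -927.642283
det = 5.836·-10.202 − 15.960·-47.598 = 700.125208
x = (-382.425284·-10.202 − 15.960·-927.642283) / 700.125208 = 26.719040
y = (5.836·-927.642283 − -382.425284·-47.598) / 700.125208 = -33.731679

x=26.719 y=-33.732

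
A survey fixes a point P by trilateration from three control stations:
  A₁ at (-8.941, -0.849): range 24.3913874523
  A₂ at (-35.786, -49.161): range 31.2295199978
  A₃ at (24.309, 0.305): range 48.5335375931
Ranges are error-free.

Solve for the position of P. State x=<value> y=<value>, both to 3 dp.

eq1: (x + 8.941)² + (y + 0.849)² = 24.3913874523²
eq2: (x + 35.786)² + (y + 49.161)² = 31.2295199978²
eq3: (x − 24.309)² + (y − 0.305)² = 48.5335375931²
eq3−eq2, eq3−eq1 (x²,y² cancel):
  -120.190·x − 98.932·y = 4486.642563
  -66.500·x − 2.308·y = 1250.206265
det = -120.190·-2.308 − -98.932·-66.500 = -6301.579480
x = (4486.642563·-2.308 − -98.932·1250.206265) / -6301.579480 = -17.984417
y = (-120.190·1250.206265 − 4486.642563·-66.500) / -6301.579480 = -23.501955

x=-17.984 y=-23.502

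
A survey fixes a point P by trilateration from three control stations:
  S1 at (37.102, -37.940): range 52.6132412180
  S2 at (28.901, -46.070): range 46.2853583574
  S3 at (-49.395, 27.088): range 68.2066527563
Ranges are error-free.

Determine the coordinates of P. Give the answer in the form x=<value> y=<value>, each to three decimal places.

x=-15.164 y=-31.907

eq1: (x − 37.102)² + (y + 37.940)² = 52.6132412180²
eq2: (x − 28.901)² + (y + 46.070)² = 46.2853583574²
eq3: (x + 49.395)² + (y − 27.088)² = 68.2066527563²
eq2−eq3, eq2−eq1 (x²,y² cancel):
  -156.592·x + 146.316·y = -2293.900014
  16.402·x + 16.260·y = -767.529450
det = -156.592·16.260 − 146.316·16.402 = -4946.060952
x = (-2293.900014·16.260 − 146.316·-767.529450) / -4946.060952 = -15.164193
y = (-156.592·-767.529450 − -2293.900014·16.402) / -4946.060952 = -31.906910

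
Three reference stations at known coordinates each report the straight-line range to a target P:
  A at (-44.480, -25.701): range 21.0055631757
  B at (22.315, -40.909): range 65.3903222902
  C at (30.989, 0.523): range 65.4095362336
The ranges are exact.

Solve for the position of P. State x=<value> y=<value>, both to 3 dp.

eq1: (x + 44.480)² + (y + 25.701)² = 21.0055631757²
eq2: (x − 22.315)² + (y + 40.909)² = 65.3903222902²
eq3: (x − 30.989)² + (y − 0.523)² = 65.4095362336²
eq2−eq3, eq2−eq1 (x²,y² cancel):
  17.348·x + 82.864·y = -1213.427037
  -133.590·x + 30.416·y = 4302.166860
det = 17.348·30.416 − 82.864·-133.590 = 11597.458528
x = (-1213.427037·30.416 − 82.864·4302.166860) / 11597.458528 = -33.921428
y = (17.348·4302.166860 − -1213.427037·-133.590) / 11597.458528 = -7.541974

x=-33.921 y=-7.542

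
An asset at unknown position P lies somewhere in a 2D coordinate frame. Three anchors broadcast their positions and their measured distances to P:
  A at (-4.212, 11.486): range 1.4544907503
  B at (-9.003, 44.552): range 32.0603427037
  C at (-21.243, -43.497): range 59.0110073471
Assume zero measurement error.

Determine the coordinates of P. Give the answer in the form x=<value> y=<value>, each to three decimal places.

eq1: (x + 4.212)² + (y − 11.486)² = 1.4544907503²
eq2: (x + 9.003)² + (y − 44.552)² = 32.0603427037²
eq3: (x + 21.243)² + (y + 43.497)² = 59.0110073471²
eq2−eq3, eq2−eq1 (x²,y² cancel):
  -24.480·x − 176.098·y = -2177.114069
  9.582·x − 66.132·y = -890.515542
det = -24.480·-66.132 − -176.098·9.582 = 3306.282396
x = (-2177.114069·-66.132 − -176.098·-890.515542) / 3306.282396 = -3.883848
y = (-24.480·-890.515542 − -2177.114069·9.582) / 3306.282396 = 12.902990

x=-3.884 y=12.903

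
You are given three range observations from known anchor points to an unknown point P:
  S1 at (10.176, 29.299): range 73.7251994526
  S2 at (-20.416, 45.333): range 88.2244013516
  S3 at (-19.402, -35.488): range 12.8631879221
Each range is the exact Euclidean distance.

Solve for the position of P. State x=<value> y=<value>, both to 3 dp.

x=-8.345 y=-42.062

eq1: (x − 10.176)² + (y − 29.299)² = 73.7251994526²
eq2: (x + 20.416)² + (y − 45.333)² = 88.2244013516²
eq3: (x + 19.402)² + (y + 35.488)² = 12.8631879221²
eq1−eq2, eq1−eq3 (x²,y² cancel):
  -61.184·x + 32.068·y = -838.228392
  -59.156·x − 129.574·y = 5943.796802
det = -61.184·-129.574 − 32.068·-59.156 = 9824.870224
x = (-838.228392·-129.574 − 32.068·5943.796802) / 9824.870224 = -8.345461
y = (-61.184·5943.796802 − -838.228392·-59.156) / 9824.870224 = -42.061777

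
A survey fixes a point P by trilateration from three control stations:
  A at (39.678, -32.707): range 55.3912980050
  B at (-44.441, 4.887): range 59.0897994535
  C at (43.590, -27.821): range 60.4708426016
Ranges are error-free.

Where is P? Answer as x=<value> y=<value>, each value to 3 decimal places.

x=-14.134 y=-45.839

eq1: (x − 39.678)² + (y + 32.707)² = 55.3912980050²
eq2: (x + 44.441)² + (y − 4.887)² = 59.0897994535²
eq3: (x − 43.590)² + (y + 27.821)² = 60.4708426016²
eq2−eq1, eq2−eq3 (x²,y² cancel):
  168.238·x − 75.188·y = 1068.614788
  176.062·x − 65.416·y = 510.092485
det = 168.238·-65.416 − -75.188·176.062 = 2232.292648
x = (1068.614788·-65.416 − -75.188·510.092485) / 2232.292648 = -14.134200
y = (168.238·510.092485 − 1068.614788·176.062) / 2232.292648 = -45.838756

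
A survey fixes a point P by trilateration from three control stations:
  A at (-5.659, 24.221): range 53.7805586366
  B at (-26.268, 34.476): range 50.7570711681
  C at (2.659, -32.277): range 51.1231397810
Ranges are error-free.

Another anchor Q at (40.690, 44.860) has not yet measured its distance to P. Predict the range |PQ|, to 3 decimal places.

102.999

eq1: (x + 5.659)² + (y − 24.221)² = 53.7805586366²
eq2: (x + 26.268)² + (y − 34.476)² = 50.7570711681²
eq3: (x − 2.659)² + (y + 32.277)² = 51.1231397810²
eq1−eq2, eq1−eq3 (x²,y² cancel):
  -41.218·x + 20.510·y = 1575.989492
  16.636·x − 112.996·y = 708.966954
det = -41.218·-112.996 − 20.510·16.636 = 4316.264768
x = (1575.989492·-112.996 − 20.510·708.966954) / 4316.264768 = -44.626878
y = (-41.218·708.966954 − 1575.989492·16.636) / 4316.264768 = -12.844523
|P − Q| = √((-44.626878 − 40.690)² + (-12.844523 − 44.860)²) = 102.998940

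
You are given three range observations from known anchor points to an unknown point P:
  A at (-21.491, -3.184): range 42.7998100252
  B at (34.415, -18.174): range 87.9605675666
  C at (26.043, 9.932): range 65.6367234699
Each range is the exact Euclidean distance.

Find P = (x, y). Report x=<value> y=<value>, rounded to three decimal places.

x=-33.313 y=37.951

eq1: (x + 21.491)² + (y + 3.184)² = 42.7998100252²
eq2: (x − 34.415)² + (y + 18.174)² = 87.9605675666²
eq3: (x − 26.043)² + (y − 9.932)² = 65.6367234699²
eq1−eq3, eq1−eq2 (x²,y² cancel):
  95.068·x + 26.232·y = -2171.474194
  111.812·x − 29.980·y = -4862.552144
det = 95.068·-29.980 − 26.232·111.812 = -5783.191024
x = (-2171.474194·-29.980 − 26.232·-4862.552144) / -5783.191024 = -33.312969
y = (95.068·-4862.552144 − -2171.474194·111.812) / -5783.191024 = 37.950715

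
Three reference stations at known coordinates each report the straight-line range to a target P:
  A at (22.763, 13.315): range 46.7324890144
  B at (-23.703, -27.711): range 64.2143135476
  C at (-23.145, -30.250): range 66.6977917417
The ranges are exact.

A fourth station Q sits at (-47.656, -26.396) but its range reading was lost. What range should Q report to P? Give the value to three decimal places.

eq1: (x − 22.763)² + (y − 13.315)² = 46.7324890144²
eq2: (x + 23.703)² + (y + 27.711)² = 64.2143135476²
eq3: (x + 23.145)² + (y + 30.250)² = 66.6977917417²
eq3−eq1, eq3−eq2 (x²,y² cancel):
  91.816·x + 87.130·y = 1509.359763
  -1.116·x + 5.078·y = 204.095564
det = 91.816·5.078 − 87.130·-1.116 = 563.478728
x = (1509.359763·5.078 − 87.130·204.095564) / 563.478728 = -17.956876
y = (91.816·204.095564 − 1509.359763·-1.116) / 563.478728 = 36.245705
|P − Q| = √((-17.956876 − -47.656)² + (36.245705 − -26.396)²) = 69.325473

69.325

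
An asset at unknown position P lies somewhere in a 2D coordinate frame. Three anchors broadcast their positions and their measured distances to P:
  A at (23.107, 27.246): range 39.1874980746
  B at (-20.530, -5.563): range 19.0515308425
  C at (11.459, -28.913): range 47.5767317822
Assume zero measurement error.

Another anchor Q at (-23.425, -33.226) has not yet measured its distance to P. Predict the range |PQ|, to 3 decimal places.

46.343

eq1: (x − 23.107)² + (y − 27.246)² = 39.1874980746²
eq2: (x + 20.530)² + (y + 5.563)² = 19.0515308425²
eq3: (x − 11.459)² + (y + 28.913)² = 47.5767317822²
eq2−eq1, eq2−eq3 (x²,y² cancel):
  87.274·x + 65.618·y = -348.849082
  63.978·x − 46.700·y = -1385.742199
det = 87.274·-46.700 − 65.618·63.978 = -8273.804204
x = (-348.849082·-46.700 − 65.618·-1385.742199) / -8273.804204 = -12.959079
y = (87.274·-1385.742199 − -348.849082·63.978) / -8273.804204 = 11.919620
|P − Q| = √((-12.959079 − -23.425)² + (11.919620 − -33.226)²) = 46.342879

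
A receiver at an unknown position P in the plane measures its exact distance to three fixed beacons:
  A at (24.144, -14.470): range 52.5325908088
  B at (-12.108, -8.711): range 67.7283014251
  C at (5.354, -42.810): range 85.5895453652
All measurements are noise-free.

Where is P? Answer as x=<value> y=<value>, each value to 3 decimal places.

x=38.780 y=35.982

eq1: (x − 24.144)² + (y + 14.470)² = 52.5325908088²
eq2: (x + 12.108)² + (y + 8.711)² = 67.7283014251²
eq3: (x − 5.354)² + (y + 42.810)² = 85.5895453652²
eq2−eq1, eq2−eq3 (x²,y² cancel):
  72.504·x − 11.518·y = 2397.278168
  34.924·x − 68.198·y = -1099.571231
det = 72.504·-68.198 − -11.518·34.924 = -4542.373160
x = (2397.278168·-68.198 − -11.518·-1099.571231) / -4542.373160 = 38.780266
y = (72.504·-1099.571231 − 2397.278168·34.924) / -4542.373160 = 35.982481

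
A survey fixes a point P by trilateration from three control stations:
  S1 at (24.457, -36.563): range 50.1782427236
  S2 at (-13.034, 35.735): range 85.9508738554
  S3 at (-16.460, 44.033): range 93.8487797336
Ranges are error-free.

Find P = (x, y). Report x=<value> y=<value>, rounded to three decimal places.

eq1: (x − 24.457)² + (y + 36.563)² = 50.1782427236²
eq2: (x + 13.034)² + (y − 35.735)² = 85.9508738554²
eq3: (x + 16.460)² + (y − 44.033)² = 93.8487797336²
eq3−eq1, eq3−eq2 (x²,y² cancel):
  81.834·x − 161.192·y = 6014.898544
  6.852·x − 16.596·y = 657.079433
det = 81.834·-16.596 − -161.192·6.852 = -253.629480
x = (6014.898544·-16.596 − -161.192·657.079433) / -253.629480 = -24.022017
y = (81.834·657.079433 − 6014.898544·6.852) / -253.629480 = -49.510623

x=-24.022 y=-49.511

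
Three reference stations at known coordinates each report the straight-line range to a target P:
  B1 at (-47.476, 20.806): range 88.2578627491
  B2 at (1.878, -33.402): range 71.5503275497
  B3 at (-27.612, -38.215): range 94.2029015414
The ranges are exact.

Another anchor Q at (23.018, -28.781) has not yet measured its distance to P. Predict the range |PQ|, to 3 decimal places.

eq1: (x + 47.476)² + (y − 20.806)² = 88.2578627491²
eq2: (x − 1.878)² + (y + 33.402)² = 71.5503275497²
eq3: (x + 27.612)² + (y + 38.215)² = 94.2029015414²
eq2−eq3, eq2−eq1 (x²,y² cancel):
  -58.980·x − 9.626·y = -2651.149005
  -98.708·x + 108.416·y = -1102.361241
det = -58.980·108.416 − -9.626·-98.708 = -7344.538888
x = (-2651.149005·108.416 − -9.626·-1102.361241) / -7344.538888 = 40.579580
y = (-58.980·-1102.361241 − -2651.149005·-98.708) / -7344.538888 = 26.778039
|P − Q| = √((40.579580 − 23.018)² + (26.778039 − -28.781)²) = 58.268481

58.268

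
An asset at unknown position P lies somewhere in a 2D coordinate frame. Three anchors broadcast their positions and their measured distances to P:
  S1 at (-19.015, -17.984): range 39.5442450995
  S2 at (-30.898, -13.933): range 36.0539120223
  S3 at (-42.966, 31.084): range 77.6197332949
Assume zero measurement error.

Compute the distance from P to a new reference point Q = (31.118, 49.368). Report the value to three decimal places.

eq1: (x + 19.015)² + (y + 17.984)² = 39.5442450995²
eq2: (x + 30.898)² + (y + 13.933)² = 36.0539120223²
eq3: (x + 42.966)² + (y − 31.084)² = 77.6197332949²
eq1−eq3, eq1−eq2 (x²,y² cancel):
  -47.902·x + 98.136·y = -2333.777945
  -23.766·x + 8.102·y = 727.683160
det = -47.902·8.102 − 98.136·-23.766 = 1944.198172
x = (-2333.777945·8.102 − 98.136·727.683160) / 1944.198172 = -46.456264
y = (-47.902·727.683160 − -2333.777945·-23.766) / 1944.198172 = -46.457222
|P − Q| = √((-46.456264 − 31.118)² + (-46.457222 − 49.368)²) = 123.289252

123.289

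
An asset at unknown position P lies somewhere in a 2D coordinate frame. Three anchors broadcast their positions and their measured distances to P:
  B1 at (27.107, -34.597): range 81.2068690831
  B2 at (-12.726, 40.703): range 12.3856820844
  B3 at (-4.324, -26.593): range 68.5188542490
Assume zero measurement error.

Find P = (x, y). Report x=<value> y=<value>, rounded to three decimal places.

eq1: (x − 27.107)² + (y + 34.597)² = 81.2068690831²
eq2: (x + 12.726)² + (y − 40.703)² = 12.3856820844²
eq3: (x + 4.324)² + (y + 26.593)² = 68.5188542490²
eq1−eq3, eq1−eq2 (x²,y² cancel):
  -62.862·x + 16.008·y = 693.864966
  -79.666·x + 150.600·y = 6328.093893
det = -62.862·150.600 − 16.008·-79.666 = -8191.723872
x = (693.864966·150.600 − 16.008·6328.093893) / -8191.723872 = -0.390142
y = (-62.862·6328.093893 − 693.864966·-79.666) / -8191.723872 = 41.812834

x=-0.390 y=41.813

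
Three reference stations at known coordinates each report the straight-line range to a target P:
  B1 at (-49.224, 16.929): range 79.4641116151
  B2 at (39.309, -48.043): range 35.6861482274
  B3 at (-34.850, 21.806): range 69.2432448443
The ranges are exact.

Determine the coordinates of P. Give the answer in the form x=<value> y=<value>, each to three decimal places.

eq1: (x + 49.224)² + (y − 16.929)² = 79.4641116151²
eq2: (x − 39.309)² + (y + 48.043)² = 35.6861482274²
eq3: (x + 34.850)² + (y − 21.806)² = 69.2432448443²
eq2−eq1, eq2−eq3 (x²,y² cancel):
  -177.066·x + 129.944·y = -6184.777972
  -148.318·x + 139.698·y = -5684.428975
det = -177.066·139.698 − 129.944·-148.318 = -5462.731876
x = (-6184.777972·139.698 − 129.944·-5684.428975) / -5462.731876 = 22.945236
y = (-177.066·-5684.428975 − -6184.777972·-148.318) / -5462.731876 = -16.329779

x=22.945 y=-16.330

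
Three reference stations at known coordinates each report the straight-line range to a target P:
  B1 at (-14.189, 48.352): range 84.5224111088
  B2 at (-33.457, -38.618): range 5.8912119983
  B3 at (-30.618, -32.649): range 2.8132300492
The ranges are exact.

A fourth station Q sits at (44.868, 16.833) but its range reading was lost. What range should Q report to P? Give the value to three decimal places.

eq1: (x + 14.189)² + (y − 48.352)² = 84.5224111088²
eq2: (x + 33.457)² + (y + 38.618)² = 5.8912119983²
eq3: (x + 30.618)² + (y + 32.649)² = 2.8132300492²
eq2−eq3, eq2−eq1 (x²,y² cancel):
  5.678·x + 11.938·y = -580.509533
  38.536·x + 173.940·y = -7180.808749
det = 5.678·173.940 − 11.938·38.536 = 527.588552
x = (-580.509533·173.940 − 11.938·-7180.808749) / 527.588552 = -28.903836
y = (5.678·-7180.808749 − -580.509533·38.536) / 527.588552 = -34.879674
|P − Q| = √((-28.903836 − 44.868)² + (-34.879674 − 16.833)²) = 90.091534

90.092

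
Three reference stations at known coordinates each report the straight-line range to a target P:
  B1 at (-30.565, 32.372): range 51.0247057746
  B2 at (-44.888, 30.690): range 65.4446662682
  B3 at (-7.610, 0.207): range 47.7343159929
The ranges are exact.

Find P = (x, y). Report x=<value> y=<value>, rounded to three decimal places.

eq1: (x + 30.565)² + (y − 32.372)² = 51.0247057746²
eq2: (x + 44.888)² + (y − 30.690)² = 65.4446662682²
eq3: (x + 7.610)² + (y − 0.207)² = 47.7343159929²
eq3−eq1, eq3−eq2 (x²,y² cancel):
  -45.910·x + 64.330·y = 1599.254984
  -74.556·x + 60.966·y = 894.414275
det = -45.910·60.966 − 64.330·-74.556 = 1997.238420
x = (1599.254984·60.966 − 64.330·894.414275) / 1997.238420 = 20.008883
y = (-45.910·894.414275 − 1599.254984·-74.556) / 1997.238420 = 39.139791

x=20.009 y=39.140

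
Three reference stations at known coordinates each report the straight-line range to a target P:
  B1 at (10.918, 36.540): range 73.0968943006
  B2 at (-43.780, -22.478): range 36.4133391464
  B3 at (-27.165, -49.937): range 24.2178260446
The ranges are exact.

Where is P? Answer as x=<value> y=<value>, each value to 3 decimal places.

x=-9.154 y=-33.747

eq1: (x − 10.918)² + (y − 36.540)² = 73.0968943006²
eq2: (x + 43.780)² + (y + 22.478)² = 36.4133391464²
eq3: (x + 27.165)² + (y + 49.937)² = 24.2178260446²
eq2−eq1, eq2−eq3 (x²,y² cancel):
  109.396·x + 118.036·y = -4984.799249
  33.230·x − 54.918·y = 1549.120479
det = 109.396·-54.918 − 118.036·33.230 = -9930.145808
x = (-4984.799249·-54.918 − 118.036·1549.120479) / -9930.145808 = -9.154268
y = (109.396·1549.120479 − -4984.799249·33.230) / -9930.145808 = -33.746983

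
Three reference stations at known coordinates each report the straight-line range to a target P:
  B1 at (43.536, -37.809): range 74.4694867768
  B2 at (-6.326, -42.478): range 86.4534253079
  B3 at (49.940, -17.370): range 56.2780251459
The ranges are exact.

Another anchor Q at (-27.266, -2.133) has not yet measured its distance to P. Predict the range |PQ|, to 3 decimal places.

eq1: (x − 43.536)² + (y + 37.809)² = 74.4694867768²
eq2: (x + 6.326)² + (y + 42.478)² = 86.4534253079²
eq3: (x − 49.940)² + (y + 17.370)² = 56.2780251459²
eq1−eq2, eq1−eq3 (x²,y² cancel):
  -99.724·x − 9.338·y = -3408.995304
  12.808·x + 40.878·y = 1849.305069
det = -99.724·40.878 − -9.338·12.808 = -3956.916568
x = (-3408.995304·40.878 − -9.338·1849.305069) / -3956.916568 = 30.853342
y = (-99.724·1849.305069 − -3408.995304·12.808) / -3956.916568 = 35.572569
|P − Q| = √((30.853342 − -27.266)² + (35.572569 − -2.133)²) = 69.278913

69.279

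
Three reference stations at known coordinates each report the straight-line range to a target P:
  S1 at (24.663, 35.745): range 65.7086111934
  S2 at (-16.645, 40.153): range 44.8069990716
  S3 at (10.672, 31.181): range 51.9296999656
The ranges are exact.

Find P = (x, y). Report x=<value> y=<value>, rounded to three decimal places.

eq1: (x − 24.663)² + (y − 35.745)² = 65.7086111934²
eq2: (x + 16.645)² + (y − 40.153)² = 44.8069990716²
eq3: (x − 10.672)² + (y − 31.181)² = 51.9296999656²
eq2−eq3, eq2−eq1 (x²,y² cancel):
  54.634·x − 17.944·y = -1492.199662
  82.616·x − 8.816·y = -2313.305259
det = 54.634·-8.816 − -17.944·82.616 = 1000.808160
x = (-1492.199662·-8.816 − -17.944·-2313.305259) / 1000.808160 = -28.331821
y = (54.634·-2313.305259 − -1492.199662·82.616) / 1000.808160 = -3.103045

x=-28.332 y=-3.103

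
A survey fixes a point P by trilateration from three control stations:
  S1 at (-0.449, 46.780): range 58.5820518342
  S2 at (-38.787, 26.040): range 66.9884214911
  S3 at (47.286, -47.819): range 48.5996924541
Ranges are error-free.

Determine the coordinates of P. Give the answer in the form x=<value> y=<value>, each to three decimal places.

eq1: (x + 0.449)² + (y − 46.780)² = 58.5820518342²
eq2: (x + 38.787)² + (y − 26.040)² = 66.9884214911²
eq3: (x − 47.286)² + (y + 47.819)² = 48.5996924541²
eq1−eq3, eq1−eq2 (x²,y² cancel):
  95.470·x − 189.198·y = 3403.979246
  -76.676·x − 41.480·y = -1061.648849
det = 95.470·-41.480 − -189.198·-76.676 = -18467.041448
x = (3403.979246·-41.480 − -189.198·-1061.648849) / -18467.041448 = 18.522669
y = (95.470·-1061.648849 − 3403.979246·-76.676) / -18467.041448 = -8.645018

x=18.523 y=-8.645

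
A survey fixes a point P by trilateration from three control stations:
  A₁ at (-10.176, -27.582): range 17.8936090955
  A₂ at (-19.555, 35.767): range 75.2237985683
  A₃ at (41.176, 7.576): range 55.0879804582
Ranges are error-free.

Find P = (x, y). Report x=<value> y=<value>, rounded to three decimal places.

x=6.138 y=-34.933

eq1: (x + 10.176)² + (y + 27.582)² = 17.8936090955²
eq2: (x + 19.555)² + (y − 35.767)² = 75.2237985683²
eq3: (x − 41.176)² + (y − 7.576)² = 55.0879804582²
eq2−eq3, eq2−eq1 (x²,y² cancel):
  121.462·x − 56.382·y = 2715.116718
  18.758·x − 126.698·y = 4541.080011
det = 121.462·-126.698 − -56.382·18.758 = -14331.378920
x = (2715.116718·-126.698 − -56.382·4541.080011) / -14331.378920 = 6.137908
y = (121.462·4541.080011 − 2715.116718·18.758) / -14331.378920 = -34.933031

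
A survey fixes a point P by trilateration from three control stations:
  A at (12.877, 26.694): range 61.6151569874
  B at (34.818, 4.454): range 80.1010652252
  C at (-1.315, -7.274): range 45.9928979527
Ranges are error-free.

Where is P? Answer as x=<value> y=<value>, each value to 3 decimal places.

x=-45.262 y=6.291

eq1: (x − 12.877)² + (y − 26.694)² = 61.6151569874²
eq2: (x − 34.818)² + (y − 4.454)² = 80.1010652252²
eq3: (x + 1.315)² + (y + 7.274)² = 45.9928979527²
eq1−eq2, eq1−eq3 (x²,y² cancel):
  43.882·x − 44.480·y = -2266.008605
  -28.384·x − 67.936·y = 857.334444
det = 43.882·-67.936 − -44.480·-28.384 = -4243.687872
x = (-2266.008605·-67.936 − -44.480·857.334444) / -4243.687872 = -45.261999
y = (43.882·857.334444 − -2266.008605·-28.384) / -4243.687872 = 6.290952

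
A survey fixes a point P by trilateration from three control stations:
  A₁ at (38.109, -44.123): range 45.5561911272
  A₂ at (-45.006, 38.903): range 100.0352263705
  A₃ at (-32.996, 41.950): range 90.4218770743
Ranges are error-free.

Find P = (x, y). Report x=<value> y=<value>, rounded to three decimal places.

eq1: (x − 38.109)² + (y + 44.123)² = 45.5561911272²
eq2: (x + 45.006)² + (y − 38.903)² = 100.0352263705²
eq3: (x + 32.996)² + (y − 41.950)² = 90.4218770743²
eq1−eq3, eq1−eq2 (x²,y² cancel):
  -142.210·x + 172.146·y = -6651.345798
  -166.230·x + 166.052·y = -7791.831530
det = -142.210·166.052 − 172.146·-166.230 = 5001.574660
x = (-6651.345798·166.052 − 172.146·-7791.831530) / 5001.574660 = 47.357757
y = (-142.210·-7791.831530 − -6651.345798·-166.230) / 5001.574660 = 0.484477

x=47.358 y=0.484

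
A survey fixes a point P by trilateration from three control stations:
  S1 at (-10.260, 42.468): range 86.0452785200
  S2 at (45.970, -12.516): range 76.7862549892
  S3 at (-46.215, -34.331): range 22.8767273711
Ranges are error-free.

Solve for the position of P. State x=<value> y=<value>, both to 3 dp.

eq1: (x + 10.260)² + (y − 42.468)² = 86.0452785200²
eq2: (x − 45.970)² + (y + 12.516)² = 76.7862549892²
eq3: (x + 46.215)² + (y + 34.331)² = 22.8767273711²
eq3−eq1, eq3−eq2 (x²,y² cancel):
  71.910·x + 153.598·y = -8286.090462
  184.370·x + 43.630·y = -6417.336930
det = 71.910·43.630 − 153.598·184.370 = -25181.429960
x = (-8286.090462·43.630 − 153.598·-6417.336930) / -25181.429960 = -24.786837
y = (71.910·-6417.336930 − -8286.090462·184.370) / -25181.429960 = -42.342147

x=-24.787 y=-42.342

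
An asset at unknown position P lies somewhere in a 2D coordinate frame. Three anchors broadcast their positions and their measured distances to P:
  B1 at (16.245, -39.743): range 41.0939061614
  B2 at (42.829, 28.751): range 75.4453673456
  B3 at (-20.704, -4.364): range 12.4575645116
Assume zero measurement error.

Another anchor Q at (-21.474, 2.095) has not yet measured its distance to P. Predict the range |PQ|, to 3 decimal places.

eq1: (x − 16.245)² + (y + 39.743)² = 41.0939061614²
eq2: (x − 42.829)² + (y − 28.751)² = 75.4453673456²
eq3: (x + 20.704)² + (y + 4.364)² = 12.4575645116²
eq3−eq2, eq3−eq1 (x²,y² cancel):
  127.066·x + 66.230·y = -3323.569410
  73.898·x − 70.758·y = -137.812248
det = 127.066·-70.758 − 66.230·73.898 = -13885.200568
x = (-3323.569410·-70.758 − 66.230·-137.812248) / -13885.200568 = -17.594015
y = (127.066·-137.812248 − -3323.569410·73.898) / -13885.200568 = -16.427122
|P − Q| = √((-17.594015 − -21.474)² + (-16.427122 − 2.095)²) = 18.924145

18.924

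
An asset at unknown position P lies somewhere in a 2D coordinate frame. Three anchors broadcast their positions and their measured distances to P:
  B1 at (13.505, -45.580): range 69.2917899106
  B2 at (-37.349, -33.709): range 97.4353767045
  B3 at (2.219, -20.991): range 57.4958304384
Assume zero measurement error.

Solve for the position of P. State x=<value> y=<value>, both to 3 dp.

x=46.989 y=15.085

eq1: (x − 13.505)² + (y + 45.580)² = 69.2917899106²
eq2: (x + 37.349)² + (y + 33.709)² = 97.4353767045²
eq3: (x − 2.219)² + (y + 20.991)² = 57.4958304384²
eq2−eq1, eq2−eq3 (x²,y² cancel):
  101.708·x − 23.742·y = 4420.977428
  79.136·x + 25.436·y = 4102.183676
det = 101.708·25.436 − -23.742·79.136 = 4465.891600
x = (4420.977428·25.436 − -23.742·4102.183676) / 4465.891600 = 46.988607
y = (101.708·4102.183676 − 4420.977428·79.136) / 4465.891600 = 15.084654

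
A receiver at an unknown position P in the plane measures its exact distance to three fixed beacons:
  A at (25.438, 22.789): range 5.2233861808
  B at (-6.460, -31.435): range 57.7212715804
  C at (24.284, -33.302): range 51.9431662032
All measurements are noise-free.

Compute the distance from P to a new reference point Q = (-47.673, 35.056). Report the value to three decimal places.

eq1: (x − 25.438)² + (y − 22.789)² = 5.2233861808²
eq2: (x + 6.460)² + (y + 31.435)² = 57.7212715804²
eq3: (x − 24.284)² + (y + 33.302)² = 51.9431662032²
eq3−eq1, eq3−eq2 (x²,y² cancel):
  2.308·x + 112.182·y = 2138.503257
  -61.488·x + 3.734·y = -1302.497713
det = 2.308·3.734 − 112.182·-61.488 = 6906.464888
x = (2138.503257·3.734 − 112.182·-1302.497713) / 6906.464888 = 22.312713
y = (2.308·-1302.497713 − 2138.503257·-61.488) / 6906.464888 = 18.603747
|P − Q| = √((22.312713 − -47.673)² + (18.603747 − 35.056)²) = 71.893509

71.894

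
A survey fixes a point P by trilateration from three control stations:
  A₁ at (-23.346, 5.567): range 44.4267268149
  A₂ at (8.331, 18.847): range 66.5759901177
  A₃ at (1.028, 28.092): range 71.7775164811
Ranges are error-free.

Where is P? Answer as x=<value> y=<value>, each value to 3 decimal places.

eq1: (x + 23.346)² + (y − 5.567)² = 44.4267268149²
eq2: (x − 8.331)² + (y − 18.847)² = 66.5759901177²
eq3: (x − 1.028)² + (y − 28.092)² = 71.7775164811²
eq1−eq3, eq1−eq2 (x²,y² cancel):
  48.748·x + 45.050·y = -2964.087774
  63.354·x + 26.560·y = -2610.040640
det = 48.748·26.560 − 45.050·63.354 = -1559.350820
x = (-2964.087774·26.560 − 45.050·-2610.040640) / -1559.350820 = -24.918164
y = (48.748·-2610.040640 − -2964.087774·63.354) / -1559.350820 = -38.831900

x=-24.918 y=-38.832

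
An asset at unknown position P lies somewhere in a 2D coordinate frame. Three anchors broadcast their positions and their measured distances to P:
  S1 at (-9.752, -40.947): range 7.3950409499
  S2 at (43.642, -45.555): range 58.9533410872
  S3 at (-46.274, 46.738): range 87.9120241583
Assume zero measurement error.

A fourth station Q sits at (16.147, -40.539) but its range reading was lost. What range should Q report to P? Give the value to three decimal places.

eq1: (x + 9.752)² + (y + 40.947)² = 7.3950409499²
eq2: (x − 43.642)² + (y + 45.555)² = 58.9533410872²
eq3: (x + 46.274)² + (y − 46.738)² = 87.9120241583²
eq3−eq2, eq3−eq1 (x²,y² cancel):
  179.832·x − 184.586·y = 3907.186035
  73.044·x − 175.370·y = 5119.871954
det = 179.832·-175.370 − -184.586·73.044 = -18054.238056
x = (3907.186035·-175.370 − -184.586·5119.871954) / -18054.238056 = -14.392935
y = (179.832·5119.871954 − 3907.186035·73.044) / -18054.238056 = -35.189539
|P − Q| = √((-14.392935 − 16.147)² + (-35.189539 − -40.539)²) = 31.004908

31.005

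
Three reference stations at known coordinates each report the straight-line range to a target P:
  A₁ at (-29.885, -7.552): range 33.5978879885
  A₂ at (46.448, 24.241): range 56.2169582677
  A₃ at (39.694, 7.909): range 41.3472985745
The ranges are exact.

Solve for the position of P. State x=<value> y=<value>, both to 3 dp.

x=3.425 y=-11.944

eq1: (x + 29.885)² + (y + 7.552)² = 33.5978879885²
eq2: (x − 46.448)² + (y − 24.241)² = 56.2169582677²
eq3: (x − 39.694)² + (y − 7.909)² = 41.3472985745²
eq3−eq2, eq3−eq1 (x²,y² cancel):
  13.508·x + 32.664·y = -343.870429
  -139.158·x − 30.922·y = -107.238966
det = 13.508·-30.922 − 32.664·-139.158 = 4127.762536
x = (-343.870429·-30.922 − 32.664·-107.238966) / 4127.762536 = 3.424619
y = (13.508·-107.238966 − -343.870429·-139.158) / 4127.762536 = -11.943736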